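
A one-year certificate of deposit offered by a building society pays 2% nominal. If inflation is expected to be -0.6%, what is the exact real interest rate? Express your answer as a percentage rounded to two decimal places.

By the Fisher identity, 1 + r = (1 + i)/(1 + π).
1 + r = 1.02000 / 0.99400 = 1.026157
r = 1.026157 − 1 = 2.6157%, i.e. 2.62%.

2.62%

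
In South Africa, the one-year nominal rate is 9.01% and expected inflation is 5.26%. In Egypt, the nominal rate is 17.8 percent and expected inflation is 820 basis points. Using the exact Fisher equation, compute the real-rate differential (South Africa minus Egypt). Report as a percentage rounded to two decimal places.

-5.31%

South Africa: (1 + 0.0901)/(1 + 0.0526) − 1 = 3.5626%
Egypt: (1 + 0.1780)/(1 + 0.0820) − 1 = 8.8725%
Differential = 3.5626% − 8.8725% = -5.3099% → -5.31%.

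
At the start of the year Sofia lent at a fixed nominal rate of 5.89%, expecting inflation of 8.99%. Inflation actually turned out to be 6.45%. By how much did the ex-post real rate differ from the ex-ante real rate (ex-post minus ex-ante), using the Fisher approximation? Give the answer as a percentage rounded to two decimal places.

Ex-ante: 5.89% − 8.99% = -3.100%
Ex-post: 5.89% − 6.45% = -0.560%
Difference (ex-post − ex-ante) = 2.5400% → 2.54%.

2.54%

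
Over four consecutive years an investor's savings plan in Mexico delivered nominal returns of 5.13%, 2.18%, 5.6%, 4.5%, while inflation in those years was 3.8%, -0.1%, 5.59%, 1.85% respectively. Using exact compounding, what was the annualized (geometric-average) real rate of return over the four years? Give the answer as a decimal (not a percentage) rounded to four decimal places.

0.0154

Compound the nominal returns: 1.0513 × 1.0218 × 1.0560 × 1.0450 = 1.18542142.
Compound inflation: 1.0380 × 0.9990 × 1.0559 × 1.0185 = 1.11518435.
Deflate: 1.18542142 / 1.11518435 = 1.06298248.
Annualized real rate = 1.06298248^(1/4) − 1 = 1.5387% → 0.0154.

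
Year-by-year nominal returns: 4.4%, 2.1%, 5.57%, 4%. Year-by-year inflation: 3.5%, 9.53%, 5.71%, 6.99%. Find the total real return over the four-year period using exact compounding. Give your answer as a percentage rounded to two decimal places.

-8.72%

Compound the nominal returns: 1.0440 × 1.0210 × 1.0557 × 1.0400 = 1.170308.
Compound inflation: 1.0350 × 1.0953 × 1.0571 × 1.0699 = 1.282132.
Deflate: 1.170308 / 1.282132 = 0.912783.
Total real return = 0.912783 − 1 → -8.72%.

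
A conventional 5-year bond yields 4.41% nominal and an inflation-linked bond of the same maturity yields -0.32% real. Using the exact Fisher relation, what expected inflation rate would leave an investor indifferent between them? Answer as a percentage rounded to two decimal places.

(1 + π) = (1 + i)/(1 + r) = 1.04410 / 0.99680 = 1.047452
Break-even inflation = 1.047452 − 1 → 4.75%.

4.75%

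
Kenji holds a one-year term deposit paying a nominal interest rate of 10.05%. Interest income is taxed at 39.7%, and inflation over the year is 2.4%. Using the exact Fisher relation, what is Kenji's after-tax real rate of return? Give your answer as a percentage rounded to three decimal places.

After-tax nominal return = 10.05% × (1 − 0.397) = 6.06015%.
1 + r = 1.0606015 / 1.02400 = 1.035744
After-tax real rate = 1.035744 − 1 → 3.574%.

3.574%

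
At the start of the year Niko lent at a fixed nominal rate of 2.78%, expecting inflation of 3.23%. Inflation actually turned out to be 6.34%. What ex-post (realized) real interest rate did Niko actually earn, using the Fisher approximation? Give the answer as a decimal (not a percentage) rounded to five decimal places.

Ex-post: 2.78% − 6.34% = -3.560%
So the realized real rate is -0.03560.

-0.03560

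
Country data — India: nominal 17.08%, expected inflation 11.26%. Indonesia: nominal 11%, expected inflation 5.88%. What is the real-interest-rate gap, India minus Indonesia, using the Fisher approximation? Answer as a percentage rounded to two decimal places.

0.70%

India: 17.08% − 11.26% = 5.820%
Indonesia: 11% − 5.88% = 5.120%
Differential = 0.700% → 0.70%.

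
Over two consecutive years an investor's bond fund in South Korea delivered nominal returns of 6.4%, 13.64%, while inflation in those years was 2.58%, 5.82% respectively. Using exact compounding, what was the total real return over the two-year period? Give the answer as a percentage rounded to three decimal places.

11.389%

Nominal growth factor = 1.0640 × 1.1364 = 1.209130
Price-level growth factor = 1.0258 × 1.0582 = 1.085502
Real growth factor = 1.209130 / 1.085502 = 1.113890
Total real return = 1.113890 − 1 → 11.389%.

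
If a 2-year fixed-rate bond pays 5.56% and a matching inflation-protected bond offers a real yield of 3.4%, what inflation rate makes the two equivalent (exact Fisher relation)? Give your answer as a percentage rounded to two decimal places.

2.09%

(1 + π) = (1 + i)/(1 + r) = 1.05560 / 1.03400 = 1.020890
Break-even inflation = 1.020890 − 1 → 2.09%.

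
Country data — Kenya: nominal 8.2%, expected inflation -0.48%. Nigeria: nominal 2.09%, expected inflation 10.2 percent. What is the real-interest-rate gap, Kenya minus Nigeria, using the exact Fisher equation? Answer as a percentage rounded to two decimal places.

16.08%

Kenya: (1 + 0.0820)/(1 − 0.0048) − 1 = 8.7219%
Nigeria: (1 + 0.0209)/(1 + 0.1020) − 1 = -7.3593%
Differential = 8.7219% − (-7.3593%) = 16.0812% → 16.08%.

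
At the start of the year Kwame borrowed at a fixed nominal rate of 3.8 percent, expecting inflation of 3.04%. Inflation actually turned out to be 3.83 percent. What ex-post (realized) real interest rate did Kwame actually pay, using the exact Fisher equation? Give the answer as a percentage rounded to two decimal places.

-0.03%

Ex-post: (1 + 0.0380)/(1 + 0.0383) − 1 = -0.0289%
So the realized real rate is -0.03%.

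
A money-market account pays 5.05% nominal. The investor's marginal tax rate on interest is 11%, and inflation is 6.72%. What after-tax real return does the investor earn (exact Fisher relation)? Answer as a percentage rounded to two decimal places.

After-tax nominal return = 5.05% × (1 − 0.11) = 4.4945%.
1 + r = 1.044945 / 1.06720 = 0.979146
After-tax real rate = 0.979146 − 1 → -2.09%.

-2.09%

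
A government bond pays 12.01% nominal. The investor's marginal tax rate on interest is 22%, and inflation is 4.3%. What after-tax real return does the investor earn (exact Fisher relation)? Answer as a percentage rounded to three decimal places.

4.859%

After-tax nominal return = 12.01% × (1 − 0.22) = 9.3678%.
1 + r = 1.093678 / 1.04300 = 1.048589
After-tax real rate = 1.048589 − 1 → 4.859%.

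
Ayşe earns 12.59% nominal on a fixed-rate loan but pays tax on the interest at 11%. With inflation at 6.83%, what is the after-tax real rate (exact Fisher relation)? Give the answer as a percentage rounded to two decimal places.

4.10%

After-tax nominal return = 12.59% × (1 − 0.11) = 11.2051%.
1 + r = 1.112051 / 1.06830 = 1.040954
After-tax real rate = 1.040954 − 1 → 4.10%.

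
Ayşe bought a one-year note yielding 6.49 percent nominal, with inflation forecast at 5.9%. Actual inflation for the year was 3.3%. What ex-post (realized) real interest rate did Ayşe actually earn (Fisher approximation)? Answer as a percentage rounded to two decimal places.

3.19%

Ex-post: 6.49% − 3.3% = 3.190%
So the realized real rate is 3.19%.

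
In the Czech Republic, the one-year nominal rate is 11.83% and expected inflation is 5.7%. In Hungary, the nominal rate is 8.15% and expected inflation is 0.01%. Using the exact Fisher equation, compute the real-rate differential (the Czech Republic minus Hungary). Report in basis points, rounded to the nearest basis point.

-234 basis points

The Czech Republic: (1 + 0.1183)/(1 + 0.0570) − 1 = 5.7994%
Hungary: (1 + 0.0815)/(1 + 0.0001) − 1 = 8.1392%
Differential = 5.7994% − 8.1392% = -2.3398% → -234 basis points.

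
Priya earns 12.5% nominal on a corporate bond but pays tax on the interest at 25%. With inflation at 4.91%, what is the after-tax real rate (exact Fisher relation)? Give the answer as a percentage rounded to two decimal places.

4.26%

After-tax nominal return = 12.5% × (1 − 0.25) = 9.3750%.
1 + r = 1.09375 / 1.04910 = 1.042560
After-tax real rate = 1.042560 − 1 → 4.26%.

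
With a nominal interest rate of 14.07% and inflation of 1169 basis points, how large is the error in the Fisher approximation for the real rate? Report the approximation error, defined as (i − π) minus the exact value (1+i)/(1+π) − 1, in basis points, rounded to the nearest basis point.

25 basis points

Approximate: r ≈ 14.070% − 11.690% = 2.3800%
Exact: (1 + 0.1407)/(1 + 0.1169) − 1 = 2.1309%
Error = 2.3800% − 2.1309% = 0.2491% → 25 basis points.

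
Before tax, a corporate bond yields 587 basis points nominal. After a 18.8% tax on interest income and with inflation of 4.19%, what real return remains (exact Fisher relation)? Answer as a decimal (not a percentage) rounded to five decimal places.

After-tax nominal return = 5.87% × (1 − 0.188) = 4.76644%.
1 + r = 1.0476644 / 1.04190 = 1.005533
After-tax real rate = 1.005533 − 1 → 0.00553.

0.00553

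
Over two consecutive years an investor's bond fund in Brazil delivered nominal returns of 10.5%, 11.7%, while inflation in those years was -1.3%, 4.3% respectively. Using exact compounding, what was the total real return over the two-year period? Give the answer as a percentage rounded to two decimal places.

19.90%

Nominal growth factor = 1.1050 × 1.1170 = 1.234285
Price-level growth factor = 0.9870 × 1.0430 = 1.029441
Real growth factor = 1.234285 / 1.029441 = 1.198986
Total real return = 1.198986 − 1 → 19.90%.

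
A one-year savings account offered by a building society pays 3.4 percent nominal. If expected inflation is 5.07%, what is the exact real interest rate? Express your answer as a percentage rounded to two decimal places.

-1.59%

By the Fisher identity, 1 + r = (1 + i)/(1 + π).
1 + r = 1.03400 / 1.05070 = 0.984106
r = 0.984106 − 1 = -1.5894%, i.e. -1.59%.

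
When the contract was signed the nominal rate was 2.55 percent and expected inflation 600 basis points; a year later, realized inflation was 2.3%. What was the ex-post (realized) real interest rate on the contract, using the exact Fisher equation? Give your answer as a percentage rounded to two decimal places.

Ex-post: (1 + 0.0255)/(1 + 0.0230) − 1 = 0.2444%
So the realized real rate is 0.24%.

0.24%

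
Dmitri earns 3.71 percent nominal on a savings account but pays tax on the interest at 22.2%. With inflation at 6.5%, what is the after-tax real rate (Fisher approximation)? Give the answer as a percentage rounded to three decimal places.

After-tax nominal return = 3.71% × (1 − 0.222) = 2.88638%.
r ≈ 2.88638% − 6.5% → -3.614%.

-3.614%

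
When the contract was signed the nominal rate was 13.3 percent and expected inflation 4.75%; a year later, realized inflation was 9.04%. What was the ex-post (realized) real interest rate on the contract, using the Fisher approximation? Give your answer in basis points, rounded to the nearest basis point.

Ex-post: 13.3% − 9.04% = 4.260%
So the realized real rate is 426 basis points.

426 basis points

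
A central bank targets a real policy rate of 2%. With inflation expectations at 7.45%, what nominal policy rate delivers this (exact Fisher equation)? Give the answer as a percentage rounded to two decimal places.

9.60%

(1 + i) = (1 + r)(1 + π) = 1.02000 × 1.07450 = 1.09599
i = 1.09599 − 1, so the required nominal rate is 9.60%.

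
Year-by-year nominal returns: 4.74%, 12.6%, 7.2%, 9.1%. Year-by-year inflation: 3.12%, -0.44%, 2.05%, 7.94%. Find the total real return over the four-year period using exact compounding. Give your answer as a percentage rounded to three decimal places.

Nominal growth factor = 1.0474 × 1.1260 × 1.0720 × 1.0910 = 1.379337
Price-level growth factor = 1.0312 × 0.9956 × 1.0205 × 1.0794 = 1.130897
Real growth factor = 1.379337 / 1.130897 = 1.219684
Total real return = 1.219684 − 1 → 21.968%.

21.968%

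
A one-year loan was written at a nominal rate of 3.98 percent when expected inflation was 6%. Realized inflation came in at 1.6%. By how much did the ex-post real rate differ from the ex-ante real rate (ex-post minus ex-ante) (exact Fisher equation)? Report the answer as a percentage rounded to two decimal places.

4.25%

Ex-ante: (1 + 0.0398)/(1 + 0.0600) − 1 = -1.9057%
Ex-post: (1 + 0.0398)/(1 + 0.0160) − 1 = 2.3425%
Difference (ex-post − ex-ante) = 4.2482% → 4.25%.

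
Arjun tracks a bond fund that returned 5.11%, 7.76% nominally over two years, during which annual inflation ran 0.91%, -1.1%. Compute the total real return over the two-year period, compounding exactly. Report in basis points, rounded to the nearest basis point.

1349 basis points

Compound the nominal returns: 1.0511 × 1.0776 = 1.132665.
Compound inflation: 1.0091 × 0.9890 = 0.998000.
Deflate: 1.132665 / 0.998000 = 1.134935.
Total real return = 1.134935 − 1 → 1349 basis points.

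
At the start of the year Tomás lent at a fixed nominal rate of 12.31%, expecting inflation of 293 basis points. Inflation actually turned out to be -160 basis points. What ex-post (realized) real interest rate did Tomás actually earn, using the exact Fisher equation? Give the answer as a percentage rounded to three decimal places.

14.136%

Ex-post: (1 + 0.1231)/(1 − 0.0160) − 1 = 14.1362%
So the realized real rate is 14.136%.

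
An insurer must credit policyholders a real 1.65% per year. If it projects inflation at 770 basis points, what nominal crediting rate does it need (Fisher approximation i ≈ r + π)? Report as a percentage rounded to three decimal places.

i ≈ r + π = 1.65% + 7.7% = 9.350%.

9.350%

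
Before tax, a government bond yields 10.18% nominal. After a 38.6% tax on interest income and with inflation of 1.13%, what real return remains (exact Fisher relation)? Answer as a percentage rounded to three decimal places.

5.063%

After-tax nominal return = 10.18% × (1 − 0.386) = 6.25052%.
1 + r = 1.0625052 / 1.01130 = 1.050633
After-tax real rate = 1.050633 − 1 → 5.063%.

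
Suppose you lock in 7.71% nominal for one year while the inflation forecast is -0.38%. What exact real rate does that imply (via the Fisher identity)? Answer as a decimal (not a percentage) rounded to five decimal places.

0.08121

By the Fisher identity, 1 + r = (1 + i)/(1 + π).
1 + r = 1.07710 / 0.99620 = 1.081209
r = 1.081209 − 1 = 8.1209%, i.e. 0.08121.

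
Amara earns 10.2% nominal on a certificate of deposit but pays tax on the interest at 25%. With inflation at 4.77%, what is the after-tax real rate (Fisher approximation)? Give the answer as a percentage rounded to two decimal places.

After-tax nominal return = 10.2% × (1 − 0.25) = 7.6500%.
r ≈ 7.6500% − 4.77% → 2.88%.

2.88%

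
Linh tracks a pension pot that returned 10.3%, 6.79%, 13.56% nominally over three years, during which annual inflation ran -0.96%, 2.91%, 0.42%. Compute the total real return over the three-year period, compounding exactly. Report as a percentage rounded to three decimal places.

Nominal growth factor = 1.1030 × 1.0679 × 1.1356 = 1.337616
Price-level growth factor = 0.9904 × 1.0291 × 1.0042 = 1.023501
Real growth factor = 1.337616 / 1.023501 = 1.306902
Total real return = 1.306902 − 1 → 30.690%.

30.690%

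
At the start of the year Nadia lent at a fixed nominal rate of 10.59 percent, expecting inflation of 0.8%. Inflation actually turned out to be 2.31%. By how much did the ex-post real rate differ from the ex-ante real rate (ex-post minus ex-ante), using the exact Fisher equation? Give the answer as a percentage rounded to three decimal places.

-1.619%

Ex-ante: (1 + 0.1059)/(1 + 0.0080) − 1 = 9.7123%
Ex-post: (1 + 0.1059)/(1 + 0.0231) − 1 = 8.0931%
Difference (ex-post − ex-ante) = -1.6193% → -1.619%.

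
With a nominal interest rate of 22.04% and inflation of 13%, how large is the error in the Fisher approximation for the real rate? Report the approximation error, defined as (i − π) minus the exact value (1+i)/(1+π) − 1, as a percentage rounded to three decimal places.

Approximate: r ≈ 22.040% − 13.000% = 9.0400%
Exact: (1 + 0.2204)/(1 + 0.1300) − 1 = 8.0000%
Error = 9.0400% − 8.0000% = 1.0400% → 1.040%.

1.040%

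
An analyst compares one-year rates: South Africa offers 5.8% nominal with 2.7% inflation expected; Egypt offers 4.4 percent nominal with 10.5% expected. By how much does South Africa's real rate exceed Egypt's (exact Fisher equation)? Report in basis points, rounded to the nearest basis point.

854 basis points

South Africa: (1 + 0.0580)/(1 + 0.0270) − 1 = 3.0185%
Egypt: (1 + 0.0440)/(1 + 0.1050) − 1 = -5.5204%
Differential = 3.0185% − (-5.5204%) = 8.5389% → 854 basis points.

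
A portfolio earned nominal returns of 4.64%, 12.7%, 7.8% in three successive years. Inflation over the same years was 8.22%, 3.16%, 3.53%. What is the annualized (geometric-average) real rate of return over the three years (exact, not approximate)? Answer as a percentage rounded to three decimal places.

3.225%

Compound the nominal returns: 1.0464 × 1.1270 × 1.0780 = 1.27127764.
Compound inflation: 1.0822 × 1.0316 × 1.0353 = 1.15580635.
Deflate: 1.27127764 / 1.15580635 = 1.09990539.
Annualized real rate = 1.09990539^(1/3) − 1 = 3.2251% → 3.225%.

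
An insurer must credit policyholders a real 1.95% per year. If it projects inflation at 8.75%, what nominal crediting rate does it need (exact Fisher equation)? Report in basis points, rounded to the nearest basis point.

1087 basis points

(1 + i) = (1 + r)(1 + π) = 1.01950 × 1.08750 = 1.10870625
i = 1.10870625 − 1, so the required nominal rate is 1087 basis points.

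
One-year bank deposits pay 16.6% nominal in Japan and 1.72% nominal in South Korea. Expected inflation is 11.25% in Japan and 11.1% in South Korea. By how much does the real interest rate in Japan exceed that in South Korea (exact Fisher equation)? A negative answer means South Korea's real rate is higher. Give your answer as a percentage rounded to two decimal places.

13.25%

Japan: (1 + 0.1660)/(1 + 0.1125) − 1 = 4.8090%
South Korea: (1 + 0.0172)/(1 + 0.1110) − 1 = -8.4428%
Differential = 4.8090% − (-8.4428%) = 13.2518% → 13.25%.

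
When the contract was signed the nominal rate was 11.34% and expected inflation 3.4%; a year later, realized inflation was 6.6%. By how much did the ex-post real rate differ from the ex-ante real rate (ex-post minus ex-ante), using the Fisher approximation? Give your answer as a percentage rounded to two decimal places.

-3.20%

Ex-ante: 11.34% − 3.4% = 7.940%
Ex-post: 11.34% − 6.6% = 4.740%
Difference (ex-post − ex-ante) = -3.2000% → -3.20%.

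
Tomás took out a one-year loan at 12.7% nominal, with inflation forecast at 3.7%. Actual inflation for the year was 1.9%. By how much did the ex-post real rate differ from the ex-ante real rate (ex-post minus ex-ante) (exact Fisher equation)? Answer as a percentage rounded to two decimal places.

1.92%

Ex-ante: (1 + 0.1270)/(1 + 0.0370) − 1 = 8.6789%
Ex-post: (1 + 0.1270)/(1 + 0.0190) − 1 = 10.5986%
Difference (ex-post − ex-ante) = 1.9197% → 1.92%.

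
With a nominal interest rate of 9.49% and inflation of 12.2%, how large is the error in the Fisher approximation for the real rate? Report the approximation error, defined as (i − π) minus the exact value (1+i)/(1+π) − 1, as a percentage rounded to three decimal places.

Approximate: r ≈ 9.490% − 12.200% = -2.7100%
Exact: (1 + 0.0949)/(1 + 0.1220) − 1 = -2.4153%
Error = -2.7100% − (-2.4153%) = -0.2947% → -0.295%.

-0.295%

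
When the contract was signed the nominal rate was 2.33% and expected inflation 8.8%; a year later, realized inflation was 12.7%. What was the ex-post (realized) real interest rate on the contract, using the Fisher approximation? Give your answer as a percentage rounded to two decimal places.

-10.37%

Ex-post: 2.33% − 12.7% = -10.370%
So the realized real rate is -10.37%.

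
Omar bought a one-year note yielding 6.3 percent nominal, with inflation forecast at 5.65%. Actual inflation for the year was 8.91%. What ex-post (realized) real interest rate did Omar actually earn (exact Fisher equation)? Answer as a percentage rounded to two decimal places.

Ex-post: (1 + 0.0630)/(1 + 0.0891) − 1 = -2.3965%
So the realized real rate is -2.40%.

-2.40%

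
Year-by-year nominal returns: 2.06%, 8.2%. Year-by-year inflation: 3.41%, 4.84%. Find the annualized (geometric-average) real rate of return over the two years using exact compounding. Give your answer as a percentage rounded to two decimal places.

Compound the nominal returns: 1.0206 × 1.0820 = 1.10428920.
Compound inflation: 1.0341 × 1.0484 = 1.08415044.
Deflate: 1.10428920 / 1.08415044 = 1.01857561.
Annualized real rate = 1.01857561^(1/2) − 1 = 0.9245% → 0.92%.

0.92%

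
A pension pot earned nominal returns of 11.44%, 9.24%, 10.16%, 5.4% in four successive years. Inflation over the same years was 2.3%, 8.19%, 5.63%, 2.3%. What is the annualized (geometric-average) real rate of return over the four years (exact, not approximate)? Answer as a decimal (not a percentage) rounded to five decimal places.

0.04265

Compound the nominal returns: 1.1144 × 1.0924 × 1.1016 × 1.0540 = 1.41347240.
Compound inflation: 1.0230 × 1.0819 × 1.0563 × 1.0230 = 1.19598482.
Deflate: 1.41347240 / 1.19598482 = 1.18184811.
Annualized real rate = 1.18184811^(1/4) − 1 = 4.2654% → 0.04265.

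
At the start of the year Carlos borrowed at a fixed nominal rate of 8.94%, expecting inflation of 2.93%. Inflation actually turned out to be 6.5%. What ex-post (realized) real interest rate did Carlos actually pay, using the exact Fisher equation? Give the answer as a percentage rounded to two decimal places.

Ex-post: (1 + 0.0894)/(1 + 0.0650) − 1 = 2.2911%
So the realized real rate is 2.29%.

2.29%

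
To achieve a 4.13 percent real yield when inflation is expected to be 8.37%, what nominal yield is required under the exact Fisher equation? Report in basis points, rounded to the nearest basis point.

(1 + i) = (1 + r)(1 + π) = 1.04130 × 1.08370 = 1.12845681
i = 1.12845681 − 1, so the required nominal rate is 1285 basis points.

1285 basis points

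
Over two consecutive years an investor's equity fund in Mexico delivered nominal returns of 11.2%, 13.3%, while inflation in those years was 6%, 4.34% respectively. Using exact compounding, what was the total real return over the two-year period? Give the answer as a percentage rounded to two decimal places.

Nominal growth factor = 1.1120 × 1.1330 = 1.259896
Price-level growth factor = 1.0600 × 1.0434 = 1.106004
Real growth factor = 1.259896 / 1.106004 = 1.139142
Total real return = 1.139142 − 1 → 13.91%.

13.91%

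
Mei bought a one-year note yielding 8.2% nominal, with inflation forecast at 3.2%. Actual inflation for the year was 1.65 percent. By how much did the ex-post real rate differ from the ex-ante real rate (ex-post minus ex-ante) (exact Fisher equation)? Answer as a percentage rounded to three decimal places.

1.599%

Ex-ante: (1 + 0.0820)/(1 + 0.0320) − 1 = 4.8450%
Ex-post: (1 + 0.0820)/(1 + 0.0165) − 1 = 6.4437%
Difference (ex-post − ex-ante) = 1.5987% → 1.599%.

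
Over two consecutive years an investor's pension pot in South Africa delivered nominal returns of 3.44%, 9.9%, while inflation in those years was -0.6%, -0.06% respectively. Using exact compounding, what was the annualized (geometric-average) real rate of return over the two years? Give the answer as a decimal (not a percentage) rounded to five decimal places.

0.06974

Compound the nominal returns: 1.0344 × 1.0990 = 1.136805600.
Compound inflation: 0.9940 × 0.9994 = 0.993403600.
Deflate: 1.136805600 / 0.993403600 = 1.144354218.
Annualized real rate = 1.144354218^(1/2) − 1 = 6.97449% → 0.06974.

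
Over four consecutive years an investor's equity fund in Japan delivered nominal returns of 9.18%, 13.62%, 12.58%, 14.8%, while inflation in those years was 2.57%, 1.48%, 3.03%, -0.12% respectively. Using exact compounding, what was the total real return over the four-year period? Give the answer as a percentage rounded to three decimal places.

49.678%

Compound the nominal returns: 1.0918 × 1.1362 × 1.1258 × 1.1480 = 1.603249.
Compound inflation: 1.0257 × 1.0148 × 1.0303 × 0.9988 = 1.071132.
Deflate: 1.603249 / 1.071132 = 1.496780.
Total real return = 1.496780 − 1 → 49.678%.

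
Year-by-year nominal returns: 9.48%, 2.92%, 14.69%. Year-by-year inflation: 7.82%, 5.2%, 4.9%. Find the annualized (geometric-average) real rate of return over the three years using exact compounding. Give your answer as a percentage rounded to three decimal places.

Nominal growth factor = 1.0948 × 1.0292 × 1.1469 = 1.29229040
Price-level growth factor = 1.0782 × 1.0520 × 1.0490 = 1.18984545
Real growth factor = 1.29229040 / 1.18984545 = 1.08609937
Annualized real rate = 1.08609937^(1/3) − 1 = 2.7913% → 2.791%.

2.791%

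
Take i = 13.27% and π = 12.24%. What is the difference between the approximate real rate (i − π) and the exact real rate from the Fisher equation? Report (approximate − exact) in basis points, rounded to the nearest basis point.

Approximate: r ≈ 13.270% − 12.240% = 1.0300%
Exact: (1 + 0.1327)/(1 + 0.1224) − 1 = 0.9177%
Error = 1.0300% − 0.9177% = 0.1123% → 11 basis points.

11 basis points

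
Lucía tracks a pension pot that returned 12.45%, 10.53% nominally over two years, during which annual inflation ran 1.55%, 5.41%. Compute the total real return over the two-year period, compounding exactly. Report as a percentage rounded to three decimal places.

16.112%

Nominal growth factor = 1.1245 × 1.1053 = 1.242910
Price-level growth factor = 1.0155 × 1.0541 = 1.070439
Real growth factor = 1.242910 / 1.070439 = 1.161122
Total real return = 1.161122 − 1 → 16.112%.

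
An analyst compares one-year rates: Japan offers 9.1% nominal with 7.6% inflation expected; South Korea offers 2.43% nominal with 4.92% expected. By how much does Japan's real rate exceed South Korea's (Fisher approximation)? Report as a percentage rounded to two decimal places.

Japan: 9.1% − 7.6% = 1.500%
South Korea: 2.43% − 4.92% = -2.490%
Differential = 3.990% → 3.99%.

3.99%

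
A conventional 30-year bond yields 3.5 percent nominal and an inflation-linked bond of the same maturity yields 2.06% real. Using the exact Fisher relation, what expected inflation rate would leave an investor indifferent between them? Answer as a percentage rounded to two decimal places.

(1 + π) = (1 + i)/(1 + r) = 1.03500 / 1.02060 = 1.014109
Break-even inflation = 1.014109 − 1 → 1.41%.

1.41%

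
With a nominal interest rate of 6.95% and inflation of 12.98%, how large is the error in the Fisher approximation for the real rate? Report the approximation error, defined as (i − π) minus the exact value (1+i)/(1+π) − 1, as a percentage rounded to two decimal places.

Approximate: r ≈ 6.950% − 12.980% = -6.0300%
Exact: (1 + 0.0695)/(1 + 0.1298) − 1 = -5.3372%
Error = -6.0300% − (-5.3372%) = -0.6928% → -0.69%.

-0.69%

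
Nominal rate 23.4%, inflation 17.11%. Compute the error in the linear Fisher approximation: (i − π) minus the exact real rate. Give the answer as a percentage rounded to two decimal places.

0.92%

Approximate: r ≈ 23.400% − 17.110% = 6.2900%
Exact: (1 + 0.2340)/(1 + 0.1711) − 1 = 5.3710%
Error = 6.2900% − 5.3710% = 0.9190% → 0.92%.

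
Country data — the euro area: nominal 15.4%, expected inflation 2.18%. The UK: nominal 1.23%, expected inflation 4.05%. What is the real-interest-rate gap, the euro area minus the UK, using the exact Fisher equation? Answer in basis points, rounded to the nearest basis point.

1565 basis points

The euro area: (1 + 0.1540)/(1 + 0.0218) − 1 = 12.9380%
The UK: (1 + 0.0123)/(1 + 0.0405) − 1 = -2.7102%
Differential = 12.9380% − (-2.7102%) = 15.6482% → 1565 basis points.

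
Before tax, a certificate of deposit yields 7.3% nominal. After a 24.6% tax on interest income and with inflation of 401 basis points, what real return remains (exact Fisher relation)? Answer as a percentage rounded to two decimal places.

After-tax nominal return = 7.3% × (1 − 0.246) = 5.5042%.
1 + r = 1.055042 / 1.04010 = 1.014366
After-tax real rate = 1.014366 − 1 → 1.44%.

1.44%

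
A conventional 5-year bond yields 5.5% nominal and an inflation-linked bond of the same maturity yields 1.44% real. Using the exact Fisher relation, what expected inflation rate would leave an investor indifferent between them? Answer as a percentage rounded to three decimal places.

4.002%

(1 + π) = (1 + i)/(1 + r) = 1.05500 / 1.01440 = 1.040024
Break-even inflation = 1.040024 − 1 → 4.002%.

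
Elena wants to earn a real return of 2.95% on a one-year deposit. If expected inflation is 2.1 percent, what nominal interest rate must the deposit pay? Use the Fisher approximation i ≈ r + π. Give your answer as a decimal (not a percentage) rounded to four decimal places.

i ≈ r + π = 2.95% + 2.1% = 0.0505.

0.0505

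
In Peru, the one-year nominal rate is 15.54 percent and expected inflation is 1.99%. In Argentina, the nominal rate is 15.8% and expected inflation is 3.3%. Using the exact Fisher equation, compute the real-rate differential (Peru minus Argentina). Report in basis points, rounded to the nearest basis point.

118 basis points

Peru: (1 + 0.1554)/(1 + 0.0199) − 1 = 13.2856%
Argentina: (1 + 0.1580)/(1 + 0.0330) − 1 = 12.1007%
Differential = 13.2856% − 12.1007% = 1.1849% → 118 basis points.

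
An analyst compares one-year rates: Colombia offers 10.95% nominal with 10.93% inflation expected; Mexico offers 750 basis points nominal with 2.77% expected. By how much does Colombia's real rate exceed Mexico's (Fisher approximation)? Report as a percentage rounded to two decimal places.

-4.71%

Colombia: 10.95% − 10.93% = 0.020%
Mexico: 7.5% − 2.77% = 4.730%
Differential = -4.710% → -4.71%.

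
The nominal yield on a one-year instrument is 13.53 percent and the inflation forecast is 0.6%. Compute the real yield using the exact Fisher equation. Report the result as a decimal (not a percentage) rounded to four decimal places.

0.1285

By the Fisher equation, 1 + r = (1 + i)/(1 + π).
1 + r = 1.13530 / 1.00600 = 1.128529
r = 1.128529 − 1 = 12.8529%, i.e. 0.1285.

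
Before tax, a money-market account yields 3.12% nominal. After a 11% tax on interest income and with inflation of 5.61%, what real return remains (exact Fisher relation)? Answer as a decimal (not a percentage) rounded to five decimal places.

After-tax nominal return = 3.12% × (1 − 0.11) = 2.7768%.
1 + r = 1.027768 / 1.05610 = 0.973173
After-tax real rate = 0.973173 − 1 → -0.02683.

-0.02683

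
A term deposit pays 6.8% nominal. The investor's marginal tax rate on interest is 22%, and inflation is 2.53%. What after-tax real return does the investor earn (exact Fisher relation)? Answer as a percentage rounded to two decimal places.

2.71%

After-tax nominal return = 6.8% × (1 − 0.22) = 5.3040%.
1 + r = 1.05304 / 1.02530 = 1.027055
After-tax real rate = 1.027055 − 1 → 2.71%.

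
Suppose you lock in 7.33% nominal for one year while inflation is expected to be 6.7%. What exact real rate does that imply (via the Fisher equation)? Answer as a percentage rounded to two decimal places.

0.59%

By the Fisher equation, 1 + r = (1 + i)/(1 + π).
1 + r = 1.07330 / 1.06700 = 1.005904
r = 1.005904 − 1 = 0.5904%, i.e. 0.59%.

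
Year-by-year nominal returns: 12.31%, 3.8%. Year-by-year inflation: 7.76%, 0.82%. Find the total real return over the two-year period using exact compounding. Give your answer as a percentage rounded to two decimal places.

Nominal growth factor = 1.1231 × 1.0380 = 1.165778
Price-level growth factor = 1.0776 × 1.0082 = 1.086436
Real growth factor = 1.165778 / 1.086436 = 1.073029
Total real return = 1.073029 − 1 → 7.30%.

7.30%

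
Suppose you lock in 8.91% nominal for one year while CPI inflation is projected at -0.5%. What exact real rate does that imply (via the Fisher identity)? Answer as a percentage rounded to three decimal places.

9.457%

By the Fisher identity, 1 + r = (1 + i)/(1 + π).
1 + r = 1.08910 / 0.99500 = 1.094573
r = 1.094573 − 1 = 9.4573%, i.e. 9.457%.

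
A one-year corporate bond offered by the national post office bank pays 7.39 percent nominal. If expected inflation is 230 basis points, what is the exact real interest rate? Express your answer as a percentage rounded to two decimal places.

By the Fisher equation, 1 + r = (1 + i)/(1 + π).
1 + r = 1.07390 / 1.02300 = 1.049756
r = 1.049756 − 1 = 4.9756%, i.e. 4.98%.

4.98%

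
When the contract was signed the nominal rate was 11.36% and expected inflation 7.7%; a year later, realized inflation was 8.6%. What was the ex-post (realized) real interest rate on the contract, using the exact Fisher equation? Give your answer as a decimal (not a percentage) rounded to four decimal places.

Ex-post: (1 + 0.1136)/(1 + 0.0860) − 1 = 2.5414%
So the realized real rate is 0.0254.

0.0254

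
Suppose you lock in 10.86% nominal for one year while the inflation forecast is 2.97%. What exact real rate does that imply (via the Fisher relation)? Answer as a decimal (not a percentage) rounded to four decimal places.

0.0766

By the Fisher relation, 1 + r = (1 + i)/(1 + π).
1 + r = 1.10860 / 1.02970 = 1.076624
r = 1.076624 − 1 = 7.6624%, i.e. 0.0766.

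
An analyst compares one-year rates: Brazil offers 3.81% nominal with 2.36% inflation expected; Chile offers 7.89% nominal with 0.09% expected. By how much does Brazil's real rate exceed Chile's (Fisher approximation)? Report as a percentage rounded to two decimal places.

-6.35%

Brazil: 3.81% − 2.36% = 1.450%
Chile: 7.89% − 0.09% = 7.800%
Differential = -6.350% → -6.35%.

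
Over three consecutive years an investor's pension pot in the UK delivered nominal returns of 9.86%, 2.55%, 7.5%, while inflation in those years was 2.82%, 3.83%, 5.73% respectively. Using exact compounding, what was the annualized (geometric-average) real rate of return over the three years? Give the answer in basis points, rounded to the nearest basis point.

Compound the nominal returns: 1.0986 × 1.0255 × 1.0750 = 1.21111037.
Compound inflation: 1.0282 × 1.0383 × 1.0573 = 1.12875240.
Deflate: 1.21111037 / 1.12875240 = 1.07296372.
Annualized real rate = 1.07296372^(1/3) − 1 = 2.3753% → 238 basis points.

238 basis points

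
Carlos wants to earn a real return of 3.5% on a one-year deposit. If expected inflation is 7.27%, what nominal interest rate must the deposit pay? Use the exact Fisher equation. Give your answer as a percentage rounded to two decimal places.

11.02%

(1 + i) = (1 + r)(1 + π) = 1.03500 × 1.07270 = 1.1102445
i = 1.1102445 − 1, so the required nominal rate is 11.02%.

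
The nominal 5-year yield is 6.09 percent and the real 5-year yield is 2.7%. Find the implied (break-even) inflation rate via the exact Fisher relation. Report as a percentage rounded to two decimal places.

3.30%

(1 + π) = (1 + i)/(1 + r) = 1.06090 / 1.02700 = 1.033009
Break-even inflation = 1.033009 − 1 → 3.30%.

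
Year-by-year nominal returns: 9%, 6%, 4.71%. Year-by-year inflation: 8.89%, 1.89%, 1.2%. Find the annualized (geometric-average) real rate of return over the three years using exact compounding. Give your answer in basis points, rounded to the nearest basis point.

252 basis points

Compound the nominal returns: 1.0900 × 1.0600 × 1.0471 = 1.20981934.
Compound inflation: 1.0889 × 1.0189 × 1.0120 = 1.12279397.
Deflate: 1.20981934 / 1.12279397 = 1.07750787.
Annualized real rate = 1.07750787^(1/3) − 1 = 2.5196% → 252 basis points.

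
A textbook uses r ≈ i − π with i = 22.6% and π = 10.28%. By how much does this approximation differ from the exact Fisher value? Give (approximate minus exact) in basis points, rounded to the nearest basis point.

Approximate: r ≈ 22.600% − 10.280% = 12.3200%
Exact: (1 + 0.2260)/(1 + 0.1028) − 1 = 11.1716%
Error = 12.3200% − 11.1716% = 1.1484% → 115 basis points.

115 basis points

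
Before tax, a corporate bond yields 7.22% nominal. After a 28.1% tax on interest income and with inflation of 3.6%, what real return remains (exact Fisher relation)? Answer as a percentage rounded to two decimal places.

After-tax nominal return = 7.22% × (1 − 0.281) = 5.19118%.
1 + r = 1.0519118 / 1.03600 = 1.015359
After-tax real rate = 1.015359 − 1 → 1.54%.

1.54%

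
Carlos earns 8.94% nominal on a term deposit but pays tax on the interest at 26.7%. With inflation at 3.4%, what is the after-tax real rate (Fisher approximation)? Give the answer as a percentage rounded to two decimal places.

3.15%

After-tax nominal return = 8.94% × (1 − 0.267) = 6.55302%.
r ≈ 6.55302% − 3.4% → 3.15%.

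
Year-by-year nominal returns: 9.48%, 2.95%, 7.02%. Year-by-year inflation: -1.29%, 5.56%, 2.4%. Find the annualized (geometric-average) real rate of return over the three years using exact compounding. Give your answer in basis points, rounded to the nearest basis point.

417 basis points

Compound the nominal returns: 1.0948 × 1.0295 × 1.0702 = 1.20621878.
Compound inflation: 0.9871 × 1.0556 × 1.0240 = 1.06699035.
Deflate: 1.20621878 / 1.06699035 = 1.13048706.
Annualized real rate = 1.13048706^(1/3) − 1 = 4.1730% → 417 basis points.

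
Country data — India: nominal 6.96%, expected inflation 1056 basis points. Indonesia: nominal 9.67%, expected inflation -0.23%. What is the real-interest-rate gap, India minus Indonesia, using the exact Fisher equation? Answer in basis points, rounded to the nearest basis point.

India: (1 + 0.0696)/(1 + 0.1056) − 1 = -3.2562%
Indonesia: (1 + 0.0967)/(1 − 0.0023) − 1 = 9.9228%
Differential = -3.2562% − 9.9228% = -13.1790% → -1318 basis points.

-1318 basis points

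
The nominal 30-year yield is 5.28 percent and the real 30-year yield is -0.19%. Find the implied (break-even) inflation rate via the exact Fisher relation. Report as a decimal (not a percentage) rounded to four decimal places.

0.0548

(1 + π) = (1 + i)/(1 + r) = 1.05280 / 0.99810 = 1.054804
Break-even inflation = 1.054804 − 1 → 0.0548.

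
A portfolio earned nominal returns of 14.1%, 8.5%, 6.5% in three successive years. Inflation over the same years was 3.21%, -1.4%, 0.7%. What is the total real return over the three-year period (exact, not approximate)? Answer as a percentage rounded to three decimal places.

Compound the nominal returns: 1.1410 × 1.0850 × 1.0650 = 1.318454.
Compound inflation: 1.0321 × 0.9860 × 1.0070 = 1.024774.
Deflate: 1.318454 / 1.024774 = 1.286580.
Total real return = 1.286580 − 1 → 28.658%.

28.658%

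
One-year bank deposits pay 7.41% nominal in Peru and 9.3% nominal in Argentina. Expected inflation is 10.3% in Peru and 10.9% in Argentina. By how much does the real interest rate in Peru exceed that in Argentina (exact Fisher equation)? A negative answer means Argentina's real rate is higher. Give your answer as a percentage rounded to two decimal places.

-1.18%

Peru: (1 + 0.0741)/(1 + 0.1030) − 1 = -2.6201%
Argentina: (1 + 0.0930)/(1 + 0.1090) − 1 = -1.4427%
Differential = -2.6201% − (-1.4427%) = -1.1774% → -1.18%.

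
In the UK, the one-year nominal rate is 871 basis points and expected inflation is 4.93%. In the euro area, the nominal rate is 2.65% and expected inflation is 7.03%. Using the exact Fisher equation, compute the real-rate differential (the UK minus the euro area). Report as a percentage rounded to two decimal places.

The UK: (1 + 0.0871)/(1 + 0.0493) − 1 = 3.6024%
The euro area: (1 + 0.0265)/(1 + 0.0703) − 1 = -4.0923%
Differential = 3.6024% − (-4.0923%) = 7.6947% → 7.69%.

7.69%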